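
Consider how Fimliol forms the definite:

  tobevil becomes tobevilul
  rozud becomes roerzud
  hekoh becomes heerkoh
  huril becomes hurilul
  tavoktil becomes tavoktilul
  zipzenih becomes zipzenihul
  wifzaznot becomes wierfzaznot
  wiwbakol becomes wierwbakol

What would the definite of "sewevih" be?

tobevil and wiwbakol both end in -l yet inflect differently (tobevilul, wierwbakol), so the final letter is not what conditions the rule; the last vowel is.
"sewevih" has last vowel 'i'. The stems whose last vowel is 'i' (zipzenih → zipzenihul, tobevil → tobevilul, huril → hurilul) add -ul.
The other pattern: stems whose last vowel is 'o' or 'u' insert -er- after the first vowel.
So sewevih → sewevihul.

sewevihul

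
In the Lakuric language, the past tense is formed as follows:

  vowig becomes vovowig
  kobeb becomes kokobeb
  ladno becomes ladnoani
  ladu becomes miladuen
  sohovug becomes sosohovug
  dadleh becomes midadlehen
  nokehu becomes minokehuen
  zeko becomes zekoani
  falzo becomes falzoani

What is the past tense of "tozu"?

mitozuen

dadleh and kobeb both have last vowel 'e' yet inflect differently (midadlehen, kokobeb), so the last vowel is not what conditions the rule; the final letter is.
"tozu" ends in -u. The stems ending in -u (nokehu → minokehuen, ladu → miladuen) add mi- … -en around the stem.
So tozu → mitozuen.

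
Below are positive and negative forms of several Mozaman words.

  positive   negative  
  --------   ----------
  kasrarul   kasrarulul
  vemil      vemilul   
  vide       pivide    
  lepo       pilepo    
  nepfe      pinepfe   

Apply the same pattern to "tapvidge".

"tapvidge" ends in a vowel. The stems ending in a vowel (vide → pivide, lepo → pilepo, nepfe → pinepfe) add the prefix pi-.
The other pattern: stems ending in a consonant add -ul.
So tapvidge → pitapvidge.

pitapvidge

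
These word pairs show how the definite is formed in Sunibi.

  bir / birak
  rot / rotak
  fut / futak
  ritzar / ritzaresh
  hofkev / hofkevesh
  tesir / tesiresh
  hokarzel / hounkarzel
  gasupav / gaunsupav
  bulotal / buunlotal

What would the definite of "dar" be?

darak

bir and ritzar both end in -r yet inflect differently (birak, ritzaresh), so the final letter is not what conditions the rule; the number of vowels is.
"dar" has 1 vowel. The stems with 1 vowel (bir → birak, rot → rotak, fut → futak) add -ak.
The other patterns: stems with 2 vowels add -esh; stems with 3 vowels insert -un- after the first vowel.
So dar → darak.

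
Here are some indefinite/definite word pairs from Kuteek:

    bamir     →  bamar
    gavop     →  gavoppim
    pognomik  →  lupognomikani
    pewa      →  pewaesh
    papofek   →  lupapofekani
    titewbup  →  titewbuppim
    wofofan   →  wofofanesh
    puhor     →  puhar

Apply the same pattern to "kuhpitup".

kuhpituppim

gavop and puhor both have last vowel 'o' yet inflect differently (gavoppim, puhar), so the last vowel is not what conditions the rule; the final letter is.
"kuhpitup" ends in -p. The stems ending in -p (gavop → gavoppim, titewbup → titewbuppim) double the final consonant and add -im.
The other patterns: stems ending in -r change the last vowel to 'a'; stems ending in -a or -n add -esh; stems ending in -k add lu- … -ani around the stem.
So kuhpitup → kuhpituppim.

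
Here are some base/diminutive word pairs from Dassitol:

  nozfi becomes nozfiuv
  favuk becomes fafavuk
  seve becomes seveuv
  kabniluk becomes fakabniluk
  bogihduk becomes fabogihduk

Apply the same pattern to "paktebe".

paktebeuv

favuk and seve both have 2 vowels yet inflect differently (fafavuk, seveuv), so the number of vowels is not what conditions the rule; the final letter is.
"paktebe" ends in -e. The one such stem in the data (seve → seveuv) adds -uv, so the same rule applies.
So paktebe → paktebeuv.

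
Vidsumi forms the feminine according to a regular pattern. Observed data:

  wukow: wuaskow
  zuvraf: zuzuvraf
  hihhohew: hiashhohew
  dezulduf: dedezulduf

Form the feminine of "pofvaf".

dezulduf and hihhohew both have 3 vowels yet inflect differently (dedezulduf, hiashhohew), so the number of vowels is not what conditions the rule; the final letter is.
"pofvaf" ends in -f. The stems ending in -f (zuvraf → zuzuvraf, dezulduf → dedezulduf) repeat the first consonant+vowel as a prefix.
The other pattern: stems ending in -w insert -as- after the first vowel.
So pofvaf → popofvaf.

popofvaf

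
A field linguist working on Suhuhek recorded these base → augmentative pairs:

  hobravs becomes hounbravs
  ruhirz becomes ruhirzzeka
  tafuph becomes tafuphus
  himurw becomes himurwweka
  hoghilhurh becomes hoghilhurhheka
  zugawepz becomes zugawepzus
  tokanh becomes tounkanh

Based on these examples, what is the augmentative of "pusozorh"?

pusozorhheka

"pusozorh" has second-to-last letter 'r'. The stems whose second-to-last letter is 'r' (hoghilhurh → hoghilhurhheka, ruhirz → ruhirzzeka, himurw → himurwweka) double the final consonant and add -eka.
The other patterns: stems whose second-to-last letter is 'p' add -us; stems whose second-to-last letter is 'n' or 'v' insert -un- after the first vowel.
So pusozorh → pusozorhheka.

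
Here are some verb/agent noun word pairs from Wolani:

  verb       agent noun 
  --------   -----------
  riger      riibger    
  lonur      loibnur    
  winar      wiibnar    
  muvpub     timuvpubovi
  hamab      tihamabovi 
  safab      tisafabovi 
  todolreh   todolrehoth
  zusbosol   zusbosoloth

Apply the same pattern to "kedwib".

lonur and muvpub both have last vowel 'u' yet inflect differently (loibnur, timuvpubovi), so the last vowel is not what conditions the rule; the final letter is.
"kedwib" ends in -b. The stems ending in -b (muvpub → timuvpubovi, hamab → tihamabovi, safab → tisafabovi) add ti- … -ovi around the stem.
So kedwib → tikedwibovi.

tikedwibovi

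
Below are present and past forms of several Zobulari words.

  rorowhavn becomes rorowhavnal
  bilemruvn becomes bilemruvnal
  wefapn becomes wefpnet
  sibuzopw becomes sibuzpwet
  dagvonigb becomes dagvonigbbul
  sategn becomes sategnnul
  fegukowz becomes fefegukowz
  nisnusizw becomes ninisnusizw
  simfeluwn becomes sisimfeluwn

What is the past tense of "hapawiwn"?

hahapawiwn

"hapawiwn" has second-to-last letter 'w'. The stems whose second-to-last letter is 'w' (fegukowz → fefegukowz, simfeluwn → sisimfeluwn) repeat the first consonant+vowel as a prefix.
So hapawiwn → hahapawiwn.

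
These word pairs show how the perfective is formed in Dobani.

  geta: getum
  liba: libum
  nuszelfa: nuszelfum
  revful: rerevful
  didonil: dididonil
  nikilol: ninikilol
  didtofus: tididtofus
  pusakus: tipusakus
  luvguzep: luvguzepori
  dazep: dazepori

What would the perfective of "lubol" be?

revful and didtofus both have last vowel 'u' yet inflect differently (rerevful, tididtofus), so the last vowel is not what conditions the rule; the final letter is.
"lubol" ends in -l. The stems ending in -l (revful → rerevful, didonil → dididonil, nikilol → ninikilol) repeat the first consonant+vowel as a prefix.
So lubol → lulubol.

lulubol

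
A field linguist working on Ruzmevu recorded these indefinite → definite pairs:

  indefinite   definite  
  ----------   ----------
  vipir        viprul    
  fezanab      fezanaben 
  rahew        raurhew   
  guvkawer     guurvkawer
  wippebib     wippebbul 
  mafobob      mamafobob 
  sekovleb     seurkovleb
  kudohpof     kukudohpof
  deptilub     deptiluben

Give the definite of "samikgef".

saurmikgef

wippebib and mafobob both end in -b yet inflect differently (wippebbul, mamafobob), so the final letter is not what conditions the rule; the last vowel is.
"samikgef" has last vowel 'e'. The stems whose last vowel is 'e' (guvkawer → guurvkawer, sekovleb → seurkovleb, rahew → raurhew) insert -ur- after the first vowel.
So samikgef → saurmikgef.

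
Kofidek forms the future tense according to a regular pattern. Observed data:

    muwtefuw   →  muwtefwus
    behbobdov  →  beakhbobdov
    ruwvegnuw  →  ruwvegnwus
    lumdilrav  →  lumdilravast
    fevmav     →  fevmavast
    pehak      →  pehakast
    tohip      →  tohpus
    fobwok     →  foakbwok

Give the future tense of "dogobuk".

dogobkus

"dogobuk" has last vowel 'u'. The stems whose last vowel is 'u' (muwtefuw → muwtefwus, ruwvegnuw → ruwvegnwus) delete the last vowel and add -us.
The other patterns: stems whose last vowel is 'a' add -ast; stems whose last vowel is 'o' insert -ak- after the first vowel.
So dogobuk → dogobkus.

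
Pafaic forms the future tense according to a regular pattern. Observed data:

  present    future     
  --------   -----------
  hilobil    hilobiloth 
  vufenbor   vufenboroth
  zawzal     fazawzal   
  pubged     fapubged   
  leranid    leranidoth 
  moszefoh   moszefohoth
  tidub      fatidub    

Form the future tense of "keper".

"keper" has 2 vowels. The stems with 2 vowels (pubged → fapubged, zawzal → fazawzal, tidub → fatidub) add the prefix fa-.
So keper → fakeper.

fakeper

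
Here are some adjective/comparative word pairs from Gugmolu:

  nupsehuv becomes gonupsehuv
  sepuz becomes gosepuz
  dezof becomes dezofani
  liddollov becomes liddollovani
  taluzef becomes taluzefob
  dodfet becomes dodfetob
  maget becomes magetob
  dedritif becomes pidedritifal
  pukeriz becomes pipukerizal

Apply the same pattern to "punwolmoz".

nupsehuv and liddollov both end in -v yet inflect differently (gonupsehuv, liddollovani), so the final letter is not what conditions the rule; the last vowel is.
"punwolmoz" has last vowel 'o'. The stems whose last vowel is 'o' (dezof → dezofani, liddollov → liddollovani) add -ani.
So punwolmoz → punwolmozani.

punwolmozani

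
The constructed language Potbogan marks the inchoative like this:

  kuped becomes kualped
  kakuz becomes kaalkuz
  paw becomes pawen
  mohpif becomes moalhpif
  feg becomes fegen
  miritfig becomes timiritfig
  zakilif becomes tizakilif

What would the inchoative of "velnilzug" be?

tivelnilzug

feg and miritfig both end in -g yet inflect differently (fegen, timiritfig), so the final letter is not what conditions the rule; the number of vowels is.
"velnilzug" has 3 vowels. The stems with 3 vowels (miritfig → timiritfig, zakilif → tizakilif) add the prefix ti-.
So velnilzug → tivelnilzug.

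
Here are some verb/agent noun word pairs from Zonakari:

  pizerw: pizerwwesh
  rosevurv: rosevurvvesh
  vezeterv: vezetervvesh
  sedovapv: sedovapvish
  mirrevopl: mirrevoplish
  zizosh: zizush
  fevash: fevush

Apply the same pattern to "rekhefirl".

"rekhefirl" has second-to-last letter 'r'. The stems whose second-to-last letter is 'r' (pizerw → pizerwwesh, rosevurv → rosevurvvesh, vezeterv → vezetervvesh) double the final consonant and add -esh.
The other patterns: stems whose second-to-last letter is 'p' add -ish; stems whose second-to-last letter is 's' change the last vowel to 'u'.
So rekhefirl → rekhefirllesh.

rekhefirllesh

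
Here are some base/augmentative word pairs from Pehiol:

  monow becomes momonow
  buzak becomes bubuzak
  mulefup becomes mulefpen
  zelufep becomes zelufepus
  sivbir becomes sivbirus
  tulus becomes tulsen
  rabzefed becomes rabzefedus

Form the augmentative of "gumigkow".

gugumigkow

mulefup and zelufep both end in -p yet inflect differently (mulefpen, zelufepus), so the final letter is not what conditions the rule; the last vowel is.
"gumigkow" has last vowel 'o'. The one such stem in the data (monow → momonow) repeats the first consonant+vowel as a prefix (as does buzak), so the same rule applies.
The other patterns: stems whose last vowel is 'u' delete the last vowel and add -en; stems whose last vowel is 'e' or 'i' add -us.
So gumigkow → gugumigkow.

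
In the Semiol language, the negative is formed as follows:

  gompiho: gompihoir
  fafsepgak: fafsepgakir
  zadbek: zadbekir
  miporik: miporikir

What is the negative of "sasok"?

sasokir

Every pair shown (gompiho → gompihoir, fafsepgak → fafsepgakir, zadbek → zadbekir, …) follows the same rule: add -ir.
So sasok → sasokir.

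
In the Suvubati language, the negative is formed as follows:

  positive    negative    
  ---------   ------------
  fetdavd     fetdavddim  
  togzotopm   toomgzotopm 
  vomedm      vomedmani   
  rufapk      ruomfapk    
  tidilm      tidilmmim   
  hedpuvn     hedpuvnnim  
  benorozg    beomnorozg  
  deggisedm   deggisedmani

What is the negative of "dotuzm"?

togzotopm and deggisedm both end in -m yet inflect differently (toomgzotopm, deggisedmani), so the final letter is not what conditions the rule; the second-to-last letter is.
"dotuzm" has second-to-last letter 'z'. The one such stem in the data (benorozg → beomnorozg) inserts -om- after the first vowel (as do rufapk, togzotopm), so the same rule applies.
So dotuzm → doomtuzm.

doomtuzm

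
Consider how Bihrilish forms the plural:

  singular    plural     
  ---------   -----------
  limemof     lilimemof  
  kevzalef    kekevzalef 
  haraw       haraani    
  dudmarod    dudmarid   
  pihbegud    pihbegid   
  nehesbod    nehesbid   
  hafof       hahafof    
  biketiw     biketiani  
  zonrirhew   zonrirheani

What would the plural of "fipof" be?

fifipof

zonrirhew and kevzalef both have last vowel 'e' yet inflect differently (zonrirheani, kekevzalef), so the last vowel is not what conditions the rule; the final letter is.
"fipof" ends in -f. The stems ending in -f (limemof → lilimemof, kevzalef → kekevzalef, hafof → hahafof) repeat the first consonant+vowel as a prefix.
So fipof → fifipof.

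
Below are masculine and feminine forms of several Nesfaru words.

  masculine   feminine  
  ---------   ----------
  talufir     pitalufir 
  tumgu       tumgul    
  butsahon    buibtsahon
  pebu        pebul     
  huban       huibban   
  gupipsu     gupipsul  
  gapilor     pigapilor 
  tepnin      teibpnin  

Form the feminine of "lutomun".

luibtomun

"lutomun" ends in -n. The stems ending in -n (huban → huibban, butsahon → buibtsahon, tepnin → teibpnin) insert -ib- after the first vowel.
The other patterns: stems ending in -u drop the final letter and add -ul; stems ending in -r add the prefix pi-.
So lutomun → luibtomun.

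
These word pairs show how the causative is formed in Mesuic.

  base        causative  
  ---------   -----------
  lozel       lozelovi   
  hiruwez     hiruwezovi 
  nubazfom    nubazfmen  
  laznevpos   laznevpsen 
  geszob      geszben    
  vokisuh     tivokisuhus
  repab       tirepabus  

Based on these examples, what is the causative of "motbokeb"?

"motbokeb" has last vowel 'e'. The stems whose last vowel is 'e' (lozel → lozelovi, hiruwez → hiruwezovi) add -ovi.
The other patterns: stems whose last vowel is 'o' delete the last vowel and add -en; stems whose last vowel is 'a' or 'u' add ti- … -us around the stem.
So motbokeb → motbokebovi.

motbokebovi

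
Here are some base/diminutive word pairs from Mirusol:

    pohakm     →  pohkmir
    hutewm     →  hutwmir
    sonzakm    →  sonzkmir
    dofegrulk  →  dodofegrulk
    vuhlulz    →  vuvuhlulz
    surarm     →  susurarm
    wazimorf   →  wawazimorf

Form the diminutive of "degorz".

pohakm and surarm both end in -m yet inflect differently (pohkmir, susurarm), so the final letter is not what conditions the rule; the second-to-last letter is.
"degorz" has second-to-last letter 'r'. The stems whose second-to-last letter is 'r' (surarm → susurarm, wazimorf → wawazimorf) repeat the first consonant+vowel as a prefix.
The other pattern: stems whose second-to-last letter is 'k' or 'w' delete the last vowel and add -ir.
So degorz → dedegorz.

dedegorz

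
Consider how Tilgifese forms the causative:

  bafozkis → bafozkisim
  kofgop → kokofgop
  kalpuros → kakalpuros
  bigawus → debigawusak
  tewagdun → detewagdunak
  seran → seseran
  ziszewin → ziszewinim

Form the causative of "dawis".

dawisim

bafozkis and bigawus both end in -s yet inflect differently (bafozkisim, debigawusak), so the final letter is not what conditions the rule; the last vowel is.
"dawis" has last vowel 'i'. The stems whose last vowel is 'i' (bafozkis → bafozkisim, ziszewin → ziszewinim) add -im.
The other patterns: stems whose last vowel is 'u' add de- … -ak around the stem; stems whose last vowel is 'a' or 'o' repeat the first consonant+vowel as a prefix.
So dawis → dawisim.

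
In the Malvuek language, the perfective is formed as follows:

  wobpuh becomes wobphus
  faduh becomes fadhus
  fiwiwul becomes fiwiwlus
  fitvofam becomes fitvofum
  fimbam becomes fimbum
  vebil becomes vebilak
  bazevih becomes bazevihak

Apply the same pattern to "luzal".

luzul

fiwiwul and vebil both end in -l yet inflect differently (fiwiwlus, vebilak), so the final letter is not what conditions the rule; the last vowel is.
"luzal" has last vowel 'a'. The stems whose last vowel is 'a' (fitvofam → fitvofum, fimbam → fimbum) change the last vowel to 'u'.
So luzal → luzul.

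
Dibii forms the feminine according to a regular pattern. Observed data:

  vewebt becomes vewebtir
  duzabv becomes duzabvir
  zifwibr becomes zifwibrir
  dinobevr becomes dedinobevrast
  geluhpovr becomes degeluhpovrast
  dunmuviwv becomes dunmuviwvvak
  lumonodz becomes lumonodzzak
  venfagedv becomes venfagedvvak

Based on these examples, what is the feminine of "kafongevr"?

zifwibr and dinobevr both end in -r yet inflect differently (zifwibrir, dedinobevrast), so the final letter is not what conditions the rule; the second-to-last letter is.
"kafongevr" has second-to-last letter 'v'. The stems whose second-to-last letter is 'v' (dinobevr → dedinobevrast, geluhpovr → degeluhpovrast) add de- … -ast around the stem.
So kafongevr → dekafongevrast.

dekafongevrast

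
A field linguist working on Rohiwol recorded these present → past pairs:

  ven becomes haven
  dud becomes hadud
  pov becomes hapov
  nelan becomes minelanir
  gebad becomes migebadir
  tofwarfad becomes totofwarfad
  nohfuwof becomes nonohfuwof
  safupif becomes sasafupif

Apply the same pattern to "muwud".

mimuwudir

ven and nelan both end in -n yet inflect differently (haven, minelanir), so the final letter is not what conditions the rule; the number of vowels is.
"muwud" has 2 vowels. The stems with 2 vowels (nelan → minelanir, gebad → migebadir) add mi- … -ir around the stem.
The other patterns: stems with 1 vowel add the prefix ha-; stems with 3 vowels repeat the first consonant+vowel as a prefix.
So muwud → mimuwudir.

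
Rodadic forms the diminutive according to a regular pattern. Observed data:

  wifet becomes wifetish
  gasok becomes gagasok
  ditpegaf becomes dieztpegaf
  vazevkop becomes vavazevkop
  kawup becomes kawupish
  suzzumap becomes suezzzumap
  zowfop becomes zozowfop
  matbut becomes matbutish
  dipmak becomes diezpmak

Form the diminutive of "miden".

midenish

vazevkop and suzzumap both end in -p yet inflect differently (vavazevkop, suezzzumap), so the final letter is not what conditions the rule; the last vowel is.
"miden" has last vowel 'e'. The one such stem in the data (wifet → wifetish) adds -ish, so the same rule applies.
The other patterns: stems whose last vowel is 'o' repeat the first consonant+vowel as a prefix; stems whose last vowel is 'a' insert -ez- after the first vowel.
So miden → midenish.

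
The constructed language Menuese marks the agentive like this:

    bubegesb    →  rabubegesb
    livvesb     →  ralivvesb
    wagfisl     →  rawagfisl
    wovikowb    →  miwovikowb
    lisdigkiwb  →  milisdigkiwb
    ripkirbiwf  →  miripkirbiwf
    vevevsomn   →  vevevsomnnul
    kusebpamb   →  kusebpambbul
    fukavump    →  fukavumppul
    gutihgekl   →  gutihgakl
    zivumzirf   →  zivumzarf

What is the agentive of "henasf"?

rahenasf

"henasf" has second-to-last letter 's'. The stems whose second-to-last letter is 's' (bubegesb → rabubegesb, livvesb → ralivvesb, wagfisl → rawagfisl) add the prefix ra-.
The other patterns: stems whose second-to-last letter is 'w' add the prefix mi-; stems whose second-to-last letter is 'm' double the final consonant and add -ul; stems whose second-to-last letter is 'k' or 'r' change the last vowel to 'a'.
So henasf → rahenasf.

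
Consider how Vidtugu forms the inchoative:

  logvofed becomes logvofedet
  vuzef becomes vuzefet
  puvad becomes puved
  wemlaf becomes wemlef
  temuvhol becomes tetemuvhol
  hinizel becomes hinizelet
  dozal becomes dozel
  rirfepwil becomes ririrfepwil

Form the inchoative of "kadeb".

kadebet

"kadeb" has last vowel 'e'. The stems whose last vowel is 'e' (vuzef → vuzefet, hinizel → hinizelet, logvofed → logvofedet) add -et.
So kadeb → kadebet.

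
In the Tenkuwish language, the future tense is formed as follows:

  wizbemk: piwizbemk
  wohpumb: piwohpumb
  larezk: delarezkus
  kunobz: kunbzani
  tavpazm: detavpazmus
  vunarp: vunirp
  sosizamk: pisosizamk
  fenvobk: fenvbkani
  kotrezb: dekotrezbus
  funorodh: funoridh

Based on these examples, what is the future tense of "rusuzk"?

kotrezb and wohpumb both end in -b yet inflect differently (dekotrezbus, piwohpumb), so the final letter is not what conditions the rule; the second-to-last letter is.
"rusuzk" has second-to-last letter 'z'. The stems whose second-to-last letter is 'z' (kotrezb → dekotrezbus, tavpazm → detavpazmus, larezk → delarezkus) add de- … -us around the stem.
So rusuzk → derusuzkus.

derusuzkus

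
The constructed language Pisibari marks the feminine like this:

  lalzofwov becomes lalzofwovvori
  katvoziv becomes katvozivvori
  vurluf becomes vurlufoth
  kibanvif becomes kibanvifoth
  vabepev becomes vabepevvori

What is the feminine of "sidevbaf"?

katvoziv and kibanvif both have last vowel 'i' yet inflect differently (katvozivvori, kibanvifoth), so the last vowel is not what conditions the rule; the final letter is.
"sidevbaf" ends in -f. The stems ending in -f (kibanvif → kibanvifoth, vurluf → vurlufoth) add -oth.
So sidevbaf → sidevbafoth.

sidevbafoth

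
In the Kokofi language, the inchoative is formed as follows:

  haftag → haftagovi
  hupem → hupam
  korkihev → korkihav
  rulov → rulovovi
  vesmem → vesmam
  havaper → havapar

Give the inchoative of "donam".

donamovi

korkihev and rulov both end in -v yet inflect differently (korkihav, rulovovi), so the final letter is not what conditions the rule; the last vowel is.
"donam" has last vowel 'a'. The one such stem in the data (haftag → haftagovi) adds -ovi, so the same rule applies.
So donam → donamovi.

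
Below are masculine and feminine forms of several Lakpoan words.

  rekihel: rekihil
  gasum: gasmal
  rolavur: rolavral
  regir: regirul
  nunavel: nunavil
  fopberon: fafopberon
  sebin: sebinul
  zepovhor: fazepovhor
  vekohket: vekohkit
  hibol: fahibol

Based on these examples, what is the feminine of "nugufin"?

nugufinul

"nugufin" has last vowel 'i'. The stems whose last vowel is 'i' (regir → regirul, sebin → sebinul) add -ul.
The other patterns: stems whose last vowel is 'o' add the prefix fa-; stems whose last vowel is 'e' change the last vowel to 'i'; stems whose last vowel is 'u' delete the last vowel and add -al.
So nugufin → nugufinul.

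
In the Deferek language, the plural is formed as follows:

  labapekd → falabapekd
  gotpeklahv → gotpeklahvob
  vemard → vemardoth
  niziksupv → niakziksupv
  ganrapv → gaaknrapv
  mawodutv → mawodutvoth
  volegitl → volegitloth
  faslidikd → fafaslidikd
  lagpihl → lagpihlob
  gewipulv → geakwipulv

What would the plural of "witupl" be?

gotpeklahv and ganrapv both end in -v yet inflect differently (gotpeklahvob, gaaknrapv), so the final letter is not what conditions the rule; the second-to-last letter is.
"witupl" has second-to-last letter 'p'. The stems whose second-to-last letter is 'p' (ganrapv → gaaknrapv, niziksupv → niakziksupv) insert -ak- after the first vowel.
So witupl → wiaktupl.

wiaktupl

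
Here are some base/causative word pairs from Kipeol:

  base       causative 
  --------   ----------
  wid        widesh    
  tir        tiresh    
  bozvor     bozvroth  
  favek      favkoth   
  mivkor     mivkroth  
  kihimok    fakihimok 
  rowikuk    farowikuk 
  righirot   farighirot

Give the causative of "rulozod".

tir and bozvor both end in -r yet inflect differently (tiresh, bozvroth), so the final letter is not what conditions the rule; the number of vowels is.
"rulozod" has 3 vowels. The stems with 3 vowels (kihimok → fakihimok, rowikuk → farowikuk, righirot → farighirot) add the prefix fa-.
The other patterns: stems with 1 vowel add -esh; stems with 2 vowels delete the last vowel and add -oth.
So rulozod → farulozod.

farulozod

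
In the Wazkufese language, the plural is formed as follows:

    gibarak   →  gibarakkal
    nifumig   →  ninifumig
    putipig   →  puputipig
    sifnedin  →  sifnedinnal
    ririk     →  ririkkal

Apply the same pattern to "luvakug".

putipig and ririk both have last vowel 'i' yet inflect differently (puputipig, ririkkal), so the last vowel is not what conditions the rule; the final letter is.
"luvakug" ends in -g. The stems ending in -g (putipig → puputipig, nifumig → ninifumig) repeat the first consonant+vowel as a prefix.
The other pattern: stems ending in -k or -n double the final consonant and add -al.
So luvakug → luluvakug.

luluvakug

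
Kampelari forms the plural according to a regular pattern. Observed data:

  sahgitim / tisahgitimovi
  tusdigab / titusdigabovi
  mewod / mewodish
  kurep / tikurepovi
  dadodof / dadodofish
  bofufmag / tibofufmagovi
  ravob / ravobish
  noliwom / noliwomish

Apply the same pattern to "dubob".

dubobish

"dubob" has last vowel 'o'. The stems whose last vowel is 'o' (ravob → ravobish, dadodof → dadodofish, noliwom → noliwomish) add -ish.
The other pattern: stems whose last vowel is 'a', 'e' or 'i' add ti- … -ovi around the stem.
So dubob → dubobish.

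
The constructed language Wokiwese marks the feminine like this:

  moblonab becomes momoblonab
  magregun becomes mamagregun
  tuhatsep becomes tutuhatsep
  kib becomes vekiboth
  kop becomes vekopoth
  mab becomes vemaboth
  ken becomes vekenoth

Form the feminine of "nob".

moblonab and kib both end in -b yet inflect differently (momoblonab, vekiboth), so the final letter is not what conditions the rule; the number of vowels is.
"nob" has 1 vowel. The stems with 1 vowel (kib → vekiboth, kop → vekopoth, mab → vemaboth) add ve- … -oth around the stem.
So nob → venoboth.

venoboth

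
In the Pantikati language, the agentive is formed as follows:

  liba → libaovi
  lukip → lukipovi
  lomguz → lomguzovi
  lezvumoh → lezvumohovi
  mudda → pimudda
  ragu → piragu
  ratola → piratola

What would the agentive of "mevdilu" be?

liba and mudda both end in -a yet inflect differently (libaovi, pimudda), so the final letter is not what conditions the rule; the first letter is.
"mevdilu" begins with m-. The one such stem in the data (mudda → pimudda) adds the prefix pi-, so the same rule applies.
The other pattern: stems beginning with l- add -ovi.
So mevdilu → pimevdilu.

pimevdilu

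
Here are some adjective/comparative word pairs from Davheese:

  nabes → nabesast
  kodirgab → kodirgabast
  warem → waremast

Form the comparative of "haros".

harosast

Every pair shown (nabes → nabesast, kodirgab → kodirgabast, warem → waremast) follows the same rule: add -ast.
So haros → harosast.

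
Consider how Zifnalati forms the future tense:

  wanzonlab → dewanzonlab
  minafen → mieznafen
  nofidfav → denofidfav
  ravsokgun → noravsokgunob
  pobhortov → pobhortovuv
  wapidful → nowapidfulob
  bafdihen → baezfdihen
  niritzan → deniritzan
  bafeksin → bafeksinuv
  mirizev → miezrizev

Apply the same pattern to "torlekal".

ravsokgun and bafeksin both end in -n yet inflect differently (noravsokgunob, bafeksinuv), so the final letter is not what conditions the rule; the last vowel is.
"torlekal" has last vowel 'a'. The stems whose last vowel is 'a' (wanzonlab → dewanzonlab, nofidfav → denofidfav, niritzan → deniritzan) add the prefix de-.
So torlekal → detorlekal.

detorlekal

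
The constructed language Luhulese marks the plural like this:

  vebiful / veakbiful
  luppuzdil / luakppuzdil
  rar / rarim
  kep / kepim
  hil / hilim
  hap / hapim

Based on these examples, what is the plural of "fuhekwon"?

"fuhekwon" has 3 vowels. The stems with 3 vowels (vebiful → veakbiful, luppuzdil → luakppuzdil) insert -ak- after the first vowel.
So fuhekwon → fuakhekwon.

fuakhekwon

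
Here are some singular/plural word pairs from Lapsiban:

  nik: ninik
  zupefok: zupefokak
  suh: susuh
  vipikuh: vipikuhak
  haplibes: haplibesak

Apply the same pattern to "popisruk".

popisrukak

nik and zupefok both end in -k yet inflect differently (ninik, zupefokak), so the final letter is not what conditions the rule; the number of vowels is.
"popisruk" has 3 vowels. The stems with 3 vowels (zupefok → zupefokak, vipikuh → vipikuhak, haplibes → haplibesak) add -ak.
The other pattern: stems with 1 vowel repeat the first consonant+vowel as a prefix.
So popisruk → popisrukak.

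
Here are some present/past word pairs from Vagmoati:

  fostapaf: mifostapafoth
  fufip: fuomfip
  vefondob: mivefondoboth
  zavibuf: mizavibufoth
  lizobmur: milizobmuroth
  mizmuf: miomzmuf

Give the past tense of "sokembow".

misokembowoth

mizmuf and zavibuf both end in -f yet inflect differently (miomzmuf, mizavibufoth), so the final letter is not what conditions the rule; the number of vowels is.
"sokembow" has 3 vowels. The stems with 3 vowels (zavibuf → mizavibufoth, lizobmur → milizobmuroth, vefondob → mivefondoboth) add mi- … -oth around the stem.
So sokembow → misokembowoth.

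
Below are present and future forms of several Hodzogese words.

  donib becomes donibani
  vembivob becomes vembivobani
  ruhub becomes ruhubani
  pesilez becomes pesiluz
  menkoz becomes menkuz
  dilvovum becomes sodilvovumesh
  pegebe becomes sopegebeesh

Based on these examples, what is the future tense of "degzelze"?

sodegzelzeesh

vembivob and menkoz both have last vowel 'o' yet inflect differently (vembivobani, menkuz), so the last vowel is not what conditions the rule; the final letter is.
"degzelze" ends in -e. The one such stem in the data (pegebe → sopegebeesh) adds so- … -esh around the stem, so the same rule applies.
The other patterns: stems ending in -b add -ani; stems ending in -z change the last vowel to 'u'.
So degzelze → sodegzelzeesh.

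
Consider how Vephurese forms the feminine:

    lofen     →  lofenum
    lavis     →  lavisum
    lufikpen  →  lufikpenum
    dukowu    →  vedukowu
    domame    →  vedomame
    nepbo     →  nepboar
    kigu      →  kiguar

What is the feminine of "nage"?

"nage" begins with n-. The one such stem in the data (nepbo → nepboar) adds -ar, so the same rule applies.
So nage → nagear.

nagear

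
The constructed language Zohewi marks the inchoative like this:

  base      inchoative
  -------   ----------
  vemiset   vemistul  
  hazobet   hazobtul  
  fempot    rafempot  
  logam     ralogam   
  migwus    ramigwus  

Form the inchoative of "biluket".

biluktul

vemiset and fempot both end in -t yet inflect differently (vemistul, rafempot), so the final letter is not what conditions the rule; the last vowel is.
"biluket" has last vowel 'e'. The stems whose last vowel is 'e' (vemiset → vemistul, hazobet → hazobtul) delete the last vowel and add -ul.
So biluket → biluktul.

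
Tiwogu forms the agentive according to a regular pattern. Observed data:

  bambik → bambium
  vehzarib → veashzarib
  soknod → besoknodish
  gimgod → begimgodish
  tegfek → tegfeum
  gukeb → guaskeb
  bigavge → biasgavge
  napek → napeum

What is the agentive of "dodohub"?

doasdohub

tegfek and bigavge both have last vowel 'e' yet inflect differently (tegfeum, biasgavge), so the last vowel is not what conditions the rule; the final letter is.
"dodohub" ends in -b. The stems ending in -b (vehzarib → veashzarib, gukeb → guaskeb) insert -as- after the first vowel.
So dodohub → doasdohub.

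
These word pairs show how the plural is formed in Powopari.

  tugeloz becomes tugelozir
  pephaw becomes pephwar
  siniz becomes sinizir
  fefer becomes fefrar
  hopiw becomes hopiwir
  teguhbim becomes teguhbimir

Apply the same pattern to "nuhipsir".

nuhipsirir

hopiw and pephaw both end in -w yet inflect differently (hopiwir, pephwar), so the final letter is not what conditions the rule; the last vowel is.
"nuhipsir" has last vowel 'i'. The stems whose last vowel is 'i' (teguhbim → teguhbimir, hopiw → hopiwir, siniz → sinizir) add -ir.
So nuhipsir → nuhipsirir.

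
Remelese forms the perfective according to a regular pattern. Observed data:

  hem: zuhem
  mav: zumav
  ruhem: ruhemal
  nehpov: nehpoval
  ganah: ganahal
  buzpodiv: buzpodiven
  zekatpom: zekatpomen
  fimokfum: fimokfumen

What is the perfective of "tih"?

zutih

hem and ruhem both end in -m yet inflect differently (zuhem, ruhemal), so the final letter is not what conditions the rule; the number of vowels is.
"tih" has 1 vowel. The stems with 1 vowel (hem → zuhem, mav → zumav) add the prefix zu-.
The other patterns: stems with 2 vowels add -al; stems with 3 vowels add -en.
So tih → zutih.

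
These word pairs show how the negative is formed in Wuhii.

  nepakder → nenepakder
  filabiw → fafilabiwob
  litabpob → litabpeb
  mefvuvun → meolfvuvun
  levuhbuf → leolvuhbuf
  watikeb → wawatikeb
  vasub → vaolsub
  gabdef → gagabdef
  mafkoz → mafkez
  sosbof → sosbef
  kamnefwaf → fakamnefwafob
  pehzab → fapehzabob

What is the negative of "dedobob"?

dedobeb

gabdef and sosbof both end in -f yet inflect differently (gagabdef, sosbef), so the final letter is not what conditions the rule; the last vowel is.
"dedobob" has last vowel 'o'. The stems whose last vowel is 'o' (sosbof → sosbef, mafkoz → mafkez, litabpob → litabpeb) change the last vowel to 'e'.
So dedobob → dedobeb.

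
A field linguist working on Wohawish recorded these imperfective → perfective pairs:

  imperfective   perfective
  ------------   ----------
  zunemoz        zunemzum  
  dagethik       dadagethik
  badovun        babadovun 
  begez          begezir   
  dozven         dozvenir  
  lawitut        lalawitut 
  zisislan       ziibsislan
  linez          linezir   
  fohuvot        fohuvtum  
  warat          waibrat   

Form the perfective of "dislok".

badovun and dozven both end in -n yet inflect differently (babadovun, dozvenir), so the final letter is not what conditions the rule; the last vowel is.
"dislok" has last vowel 'o'. The stems whose last vowel is 'o' (fohuvot → fohuvtum, zunemoz → zunemzum) delete the last vowel and add -um.
So dislok → dislkum.

dislkum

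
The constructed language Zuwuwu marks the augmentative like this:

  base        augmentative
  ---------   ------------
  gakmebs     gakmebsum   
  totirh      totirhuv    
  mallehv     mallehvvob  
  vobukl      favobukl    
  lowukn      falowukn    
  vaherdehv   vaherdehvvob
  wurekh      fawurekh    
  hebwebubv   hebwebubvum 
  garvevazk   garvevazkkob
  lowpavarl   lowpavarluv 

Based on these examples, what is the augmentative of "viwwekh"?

faviwwekh

wurekh and totirh both end in -h yet inflect differently (fawurekh, totirhuv), so the final letter is not what conditions the rule; the second-to-last letter is.
"viwwekh" has second-to-last letter 'k'. The stems whose second-to-last letter is 'k' (lowukn → falowukn, wurekh → fawurekh, vobukl → favobukl) add the prefix fa-.
So viwwekh → faviwwekh.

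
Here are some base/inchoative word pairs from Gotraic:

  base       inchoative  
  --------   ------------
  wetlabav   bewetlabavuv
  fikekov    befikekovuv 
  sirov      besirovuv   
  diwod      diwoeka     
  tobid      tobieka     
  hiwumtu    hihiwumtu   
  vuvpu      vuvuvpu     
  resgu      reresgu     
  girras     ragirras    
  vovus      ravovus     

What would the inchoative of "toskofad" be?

fikekov and diwod both have last vowel 'o' yet inflect differently (befikekovuv, diwoeka), so the last vowel is not what conditions the rule; the final letter is.
"toskofad" ends in -d. The stems ending in -d (diwod → diwoeka, tobid → tobieka) drop the final letter and add -eka.
The other patterns: stems ending in -v add be- … -uv around the stem; stems ending in -u repeat the first consonant+vowel as a prefix; stems ending in -s add the prefix ra-.
So toskofad → toskofaeka.

toskofaeka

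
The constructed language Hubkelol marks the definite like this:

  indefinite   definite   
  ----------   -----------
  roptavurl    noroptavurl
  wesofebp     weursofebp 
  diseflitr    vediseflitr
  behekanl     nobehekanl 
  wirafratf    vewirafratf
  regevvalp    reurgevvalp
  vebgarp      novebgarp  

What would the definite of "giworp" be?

nogiworp

"giworp" has second-to-last letter 'r'. The stems whose second-to-last letter is 'r' (roptavurl → noroptavurl, vebgarp → novebgarp) add the prefix no-.
The other patterns: stems whose second-to-last letter is 'b' or 'l' insert -ur- after the first vowel; stems whose second-to-last letter is 't' add the prefix ve-.
So giworp → nogiworp.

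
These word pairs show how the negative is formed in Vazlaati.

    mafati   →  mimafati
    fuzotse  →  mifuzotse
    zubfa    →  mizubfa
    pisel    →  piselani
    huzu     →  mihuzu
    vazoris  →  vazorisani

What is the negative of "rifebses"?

rifebsesani

"rifebses" ends in a consonant. The stems ending in a consonant (pisel → piselani, vazoris → vazorisani) add -ani.
The other pattern: stems ending in a vowel add the prefix mi-.
So rifebses → rifebsesani.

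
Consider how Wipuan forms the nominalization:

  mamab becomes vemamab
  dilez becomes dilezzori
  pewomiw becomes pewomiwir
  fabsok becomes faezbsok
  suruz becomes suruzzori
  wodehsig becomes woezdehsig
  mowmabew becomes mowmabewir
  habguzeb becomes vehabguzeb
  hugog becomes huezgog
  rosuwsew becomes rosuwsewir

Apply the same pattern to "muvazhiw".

muvazhiwir

dilez and habguzeb both have last vowel 'e' yet inflect differently (dilezzori, vehabguzeb), so the last vowel is not what conditions the rule; the final letter is.
"muvazhiw" ends in -w. The stems ending in -w (mowmabew → mowmabewir, pewomiw → pewomiwir, rosuwsew → rosuwsewir) add -ir.
The other patterns: stems ending in -z double the final consonant and add -ori; stems ending in -b add the prefix ve-; stems ending in -g or -k insert -ez- after the first vowel.
So muvazhiw → muvazhiwir.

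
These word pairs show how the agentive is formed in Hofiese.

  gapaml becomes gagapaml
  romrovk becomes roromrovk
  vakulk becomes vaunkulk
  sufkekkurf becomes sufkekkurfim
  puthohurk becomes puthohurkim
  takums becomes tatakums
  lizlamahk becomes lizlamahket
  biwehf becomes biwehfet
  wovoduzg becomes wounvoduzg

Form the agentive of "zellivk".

lizlamahk and romrovk both end in -k yet inflect differently (lizlamahket, roromrovk), so the final letter is not what conditions the rule; the second-to-last letter is.
"zellivk" has second-to-last letter 'v'. The one such stem in the data (romrovk → roromrovk) repeats the first consonant+vowel as a prefix (as do takums, gapaml), so the same rule applies.
The other patterns: stems whose second-to-last letter is 'h' add -et; stems whose second-to-last letter is 'r' add -im; stems whose second-to-last letter is 'l' or 'z' insert -un- after the first vowel.
So zellivk → zezellivk.

zezellivk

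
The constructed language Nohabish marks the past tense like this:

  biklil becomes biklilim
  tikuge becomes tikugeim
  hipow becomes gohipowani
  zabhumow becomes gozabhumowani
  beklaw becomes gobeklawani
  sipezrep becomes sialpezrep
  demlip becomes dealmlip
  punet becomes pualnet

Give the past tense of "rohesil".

rohesilim

tikuge and sipezrep both have last vowel 'e' yet inflect differently (tikugeim, sialpezrep), so the last vowel is not what conditions the rule; the final letter is.
"rohesil" ends in -l. The one such stem in the data (biklil → biklilim) adds -im, so the same rule applies.
The other patterns: stems ending in -w add go- … -ani around the stem; stems ending in -p or -t insert -al- after the first vowel.
So rohesil → rohesilim.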